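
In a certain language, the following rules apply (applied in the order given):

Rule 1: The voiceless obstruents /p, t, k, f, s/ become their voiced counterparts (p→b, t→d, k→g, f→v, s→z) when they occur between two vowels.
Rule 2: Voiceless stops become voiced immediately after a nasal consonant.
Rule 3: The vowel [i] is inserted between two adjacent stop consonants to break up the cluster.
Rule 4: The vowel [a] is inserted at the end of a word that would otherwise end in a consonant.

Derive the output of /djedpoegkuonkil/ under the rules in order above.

Rule 1 (intervocalic voicing): no segment meets the environment; /djedpoegkuonkil/ is unchanged.
Rule 2 (post-nasal voicing): /k/ is a voiceless stop immediately after the nasal /n/, so it voices to [g]. /djedpoegkuonkil/ → djedpoegkuongil.
Rule 3 (stop-cluster i-epenthesis): /d/ and /p/ form a stop–stop cluster, so [i] is inserted between them. /g/ and /k/ form a stop–stop cluster, so [i] is inserted between them. /djedpoegkuongil/ → djedipoegikuongil.
Rule 4 (final a-epenthesis): the form ends in the consonant /l/, so [a] is inserted word-finally. /djedipoegikuongil/ → djedipoegikuongila.

djedipoegikuongila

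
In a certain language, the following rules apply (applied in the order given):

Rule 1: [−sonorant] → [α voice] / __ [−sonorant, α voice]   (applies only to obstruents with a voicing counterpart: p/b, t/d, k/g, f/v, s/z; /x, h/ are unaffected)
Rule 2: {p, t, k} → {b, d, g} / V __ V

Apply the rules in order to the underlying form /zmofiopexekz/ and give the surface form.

zmofiobexegz

Rule 1 (regressive voicing assimilation): /k/ precedes the voiced obstruent /z/, so it voices to [g] by assimilation. /zmofiopexekz/ → zmofiopexegz.
Rule 2 (intervocalic voicing): /p/ is a voiceless stop between vowels /o/ and /e/, so it voices to [b]. /zmofiopexegz/ → zmofiobexegz.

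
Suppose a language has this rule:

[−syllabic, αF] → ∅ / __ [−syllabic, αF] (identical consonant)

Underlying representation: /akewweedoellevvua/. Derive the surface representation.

akeweedoelevua

/ww/ is a geminate; the first /w/ deletes.
/ll/ is a geminate; the first /l/ deletes.
/vv/ is a geminate; the first /v/ deletes.
The other instances of /k/, /w/, /d/, /l/, /v/ do not occur in the required environment and remain unchanged.
Surface form: [akeweedoelevua].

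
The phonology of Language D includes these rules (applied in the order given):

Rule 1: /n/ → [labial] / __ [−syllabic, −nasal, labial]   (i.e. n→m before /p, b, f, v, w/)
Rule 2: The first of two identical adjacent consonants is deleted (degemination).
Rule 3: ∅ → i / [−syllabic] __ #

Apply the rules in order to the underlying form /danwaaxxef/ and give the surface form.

Rule 1 (nasal place assimilation): /n/ precedes the labial consonant /w/, so it assimilates in place to [m]. /danwaaxxef/ → damwaaxxef.
Rule 2 (degemination): /xx/ is a geminate; the first /x/ deletes. /damwaaxxef/ → damwaaxef.
Rule 3 (final i-epenthesis): the form ends in the consonant /f/, so [i] is inserted word-finally. /damwaaxef/ → damwaaxefi.

damwaaxefi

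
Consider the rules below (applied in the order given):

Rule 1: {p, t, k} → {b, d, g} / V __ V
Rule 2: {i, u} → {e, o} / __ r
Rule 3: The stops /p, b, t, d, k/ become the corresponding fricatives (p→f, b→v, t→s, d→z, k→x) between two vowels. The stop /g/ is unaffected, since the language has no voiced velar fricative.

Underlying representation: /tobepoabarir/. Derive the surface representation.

tovevoavarer

Rule 1 (intervocalic voicing): /p/ is a voiceless stop between vowels /e/ and /o/, so it voices to [b]. /tobepoabarir/ → tobeboabarir.
Rule 2 (pre-rhotic lowering): /i/ is a high vowel immediately before /r/, so it lowers to [e]. /tobeboabarir/ → tobeboabarer.
Rule 3 (intervocalic spirantization): /b/ is a stop between vowels /o/ and /e/, so it spirantizes to the fricative [v]. /b/ is a stop between vowels /e/ and /o/, so it spirantizes to the fricative [v]. /b/ is a stop between vowels /a/ and /a/, so it spirantizes to the fricative [v]. /tobeboabarer/ → tovevoavarer.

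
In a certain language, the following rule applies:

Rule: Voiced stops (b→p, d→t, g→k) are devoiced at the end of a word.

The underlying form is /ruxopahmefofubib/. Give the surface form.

ruxopahmefofubip

/b/ is a voiced stop in word-final position, so it devoices to [p].
Surface form: [ruxopahmefofubip].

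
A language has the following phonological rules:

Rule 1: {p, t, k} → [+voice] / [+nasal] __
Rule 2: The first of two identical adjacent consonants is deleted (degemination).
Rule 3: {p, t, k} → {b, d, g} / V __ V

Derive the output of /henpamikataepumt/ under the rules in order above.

Rule 1 (post-nasal voicing): /p/ is a voiceless stop immediately after the nasal /n/, so it voices to [b]. /t/ is a voiceless stop immediately after the nasal /m/, so it voices to [d]. /henpamikataepumt/ → henbamikataepumd.
Rule 2 (degemination): no segment meets the environment; /henbamikataepumd/ is unchanged.
Rule 3 (intervocalic voicing): /k/ is a voiceless stop between vowels /i/ and /a/, so it voices to [g]. /t/ is a voiceless stop between vowels /a/ and /a/, so it voices to [d]. /p/ is a voiceless stop between vowels /e/ and /u/, so it voices to [b]. /henbamikataepumd/ → henbamigadaebumd.

henbamigadaebumd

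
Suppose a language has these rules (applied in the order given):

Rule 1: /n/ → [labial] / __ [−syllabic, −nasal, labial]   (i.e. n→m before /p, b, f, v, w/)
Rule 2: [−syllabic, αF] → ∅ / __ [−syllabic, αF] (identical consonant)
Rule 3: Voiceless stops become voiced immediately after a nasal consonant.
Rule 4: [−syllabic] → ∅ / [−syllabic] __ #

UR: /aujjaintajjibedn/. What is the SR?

Rule 1 (nasal place assimilation): no segment meets the environment; /aujjaintajjibedn/ is unchanged.
Rule 2 (degemination): /jj/ is a geminate; the first /j/ deletes. /jj/ is a geminate; the first /j/ deletes. /aujjaintajjibedn/ → aujaintajibedn.
Rule 3 (post-nasal voicing): /t/ is a voiceless stop immediately after the nasal /n/, so it voices to [d]. /aujaintajibedn/ → aujaindajibedn.
Rule 4 (final cluster simplification): /n/ is the second consonant of a word-final cluster /dn/, so it deletes. /aujaindajibedn/ → aujaindajibed.

aujaindajibed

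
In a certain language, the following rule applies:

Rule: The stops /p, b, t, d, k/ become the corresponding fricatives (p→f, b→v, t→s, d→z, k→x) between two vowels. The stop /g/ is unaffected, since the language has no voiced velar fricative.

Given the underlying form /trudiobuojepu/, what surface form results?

truziovuojefu

Scanning /trudiobuojepu/: /t/ at position 1 is not in the conditioning environment; /d/ is a stop between vowels /u/ and /i/, so it spirantizes to the fricative [z]; /b/ is a stop between vowels /o/ and /u/, so it spirantizes to the fricative [v]; /p/ is a stop between vowels /e/ and /u/, so it spirantizes to the fricative [f].
Result: [truziovuojefu].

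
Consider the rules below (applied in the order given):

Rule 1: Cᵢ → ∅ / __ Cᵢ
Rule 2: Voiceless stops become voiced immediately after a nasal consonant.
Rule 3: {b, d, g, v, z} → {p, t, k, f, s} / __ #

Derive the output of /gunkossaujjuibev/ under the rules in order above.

gungosaujuibef

Rule 1 (degemination): /ss/ is a geminate; the first /s/ deletes. /jj/ is a geminate; the first /j/ deletes. /gunkossaujjuibev/ → gunkosaujuibev.
Rule 2 (post-nasal voicing): /k/ is a voiceless stop immediately after the nasal /n/, so it voices to [g]. /gunkosaujuibev/ → gungosaujuibev.
Rule 3 (final devoicing): /v/ is a voiced obstruent in word-final position, so it devoices to [f]. /gungosaujuibev/ → gungosaujuibef.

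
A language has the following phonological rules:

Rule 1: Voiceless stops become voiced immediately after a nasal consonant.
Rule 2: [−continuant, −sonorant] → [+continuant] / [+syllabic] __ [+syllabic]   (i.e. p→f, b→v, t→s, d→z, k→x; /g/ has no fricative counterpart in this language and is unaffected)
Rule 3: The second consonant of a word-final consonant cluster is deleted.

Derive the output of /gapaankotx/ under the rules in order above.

gafaangot

Rule 1 (post-nasal voicing): /k/ is a voiceless stop immediately after the nasal /n/, so it voices to [g]. /gapaankotx/ → gapaangotx.
Rule 2 (intervocalic spirantization): /p/ is a stop between vowels /a/ and /a/, so it spirantizes to the fricative [f]. /gapaangotx/ → gafaangotx.
Rule 3 (final cluster simplification): /x/ is the second consonant of a word-final cluster /tx/, so it deletes. /gafaangotx/ → gafaangot.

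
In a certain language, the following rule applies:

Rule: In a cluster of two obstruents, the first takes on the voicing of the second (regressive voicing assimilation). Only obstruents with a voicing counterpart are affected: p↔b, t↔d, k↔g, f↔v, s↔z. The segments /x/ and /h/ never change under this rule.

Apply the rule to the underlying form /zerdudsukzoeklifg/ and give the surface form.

/d/ precedes the voiceless obstruent /s/, so it devoices to [t] by assimilation.
/k/ precedes the voiced obstruent /z/, so it voices to [g] by assimilation.
/f/ precedes the voiced obstruent /g/, so it voices to [v] by assimilation.
Surface form: [zerdutsugzoeklivg].

zerdutsugzoeklivg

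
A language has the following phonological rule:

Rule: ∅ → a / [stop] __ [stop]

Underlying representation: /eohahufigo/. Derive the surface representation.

eohahufigo

No segment of /eohahufigo/ meets the structural description of the rule, so the form surfaces unchanged.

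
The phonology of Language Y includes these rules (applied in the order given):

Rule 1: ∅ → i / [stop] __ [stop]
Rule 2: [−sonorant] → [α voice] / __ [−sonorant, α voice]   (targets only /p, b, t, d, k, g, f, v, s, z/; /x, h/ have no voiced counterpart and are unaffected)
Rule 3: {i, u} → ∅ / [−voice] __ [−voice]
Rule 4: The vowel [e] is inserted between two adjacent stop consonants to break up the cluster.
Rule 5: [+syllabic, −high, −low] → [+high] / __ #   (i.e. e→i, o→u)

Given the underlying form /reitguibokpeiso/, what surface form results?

Rule 1 (stop-cluster i-epenthesis): /t/ and /g/ form a stop–stop cluster, so [i] is inserted between them. /k/ and /p/ form a stop–stop cluster, so [i] is inserted between them. /reitguibokpeiso/ → reitiguibokipeiso.
Rule 2 (regressive voicing assimilation): no segment meets the environment; /reitiguibokipeiso/ is unchanged.
Rule 3 (high vowel syncope): /i/ is a high vowel flanked by voiceless consonants /k/ and /p/, so it deletes. /reitiguibokipeiso/ → reitiguibokpeiso.
Rule 4 (stop-cluster e-epenthesis): /k/ and /p/ form a stop–stop cluster, so [e] is inserted between them. /reitiguibokpeiso/ → reitiguibokepeiso.
Rule 5 (final vowel raising): /o/ is a mid vowel in word-final position, so it raises to [u]. /reitiguibokepeiso/ → reitiguibokepeisu.

reitiguibokepeisu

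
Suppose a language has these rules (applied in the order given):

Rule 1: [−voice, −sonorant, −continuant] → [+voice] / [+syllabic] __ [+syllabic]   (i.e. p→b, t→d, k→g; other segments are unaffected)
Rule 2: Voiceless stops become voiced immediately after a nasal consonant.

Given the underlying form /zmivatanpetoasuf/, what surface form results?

Rule 1 (intervocalic voicing): /t/ is a voiceless stop between vowels /a/ and /a/, so it voices to [d]. /t/ is a voiceless stop between vowels /e/ and /o/, so it voices to [d]. /zmivatanpetoasuf/ → zmivadanpedoasuf.
Rule 2 (post-nasal voicing): /p/ is a voiceless stop immediately after the nasal /n/, so it voices to [b]. /zmivadanpedoasuf/ → zmivadanbedoasuf.

zmivadanbedoasuf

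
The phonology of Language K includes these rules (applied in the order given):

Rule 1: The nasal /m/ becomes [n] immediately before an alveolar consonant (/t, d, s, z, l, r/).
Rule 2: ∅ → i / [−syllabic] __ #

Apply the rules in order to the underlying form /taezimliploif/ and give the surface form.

taezinliploifi

Rule 1 (nasal place assimilation): /m/ precedes the alveolar consonant /l/, so it assimilates in place to [n]. /taezimliploif/ → taezinliploif.
Rule 2 (final i-epenthesis): the form ends in the consonant /f/, so [i] is inserted word-finally. /taezinliploif/ → taezinliploifi.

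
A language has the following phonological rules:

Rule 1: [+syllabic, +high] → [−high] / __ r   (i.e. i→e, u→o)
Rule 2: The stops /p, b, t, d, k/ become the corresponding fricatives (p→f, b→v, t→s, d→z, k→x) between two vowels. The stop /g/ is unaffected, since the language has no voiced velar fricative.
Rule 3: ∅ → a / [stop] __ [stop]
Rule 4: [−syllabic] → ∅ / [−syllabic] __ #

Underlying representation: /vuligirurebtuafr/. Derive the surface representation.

Rule 1 (pre-rhotic lowering): /i/ is a high vowel immediately before /r/, so it lowers to [e]. /u/ is a high vowel immediately before /r/, so it lowers to [o]. /vuligirurebtuafr/ → vuligerorebtuafr.
Rule 2 (intervocalic spirantization): no segment meets the environment; /vuligerorebtuafr/ is unchanged.
Rule 3 (stop-cluster a-epenthesis): /b/ and /t/ form a stop–stop cluster, so [a] is inserted between them. /vuligerorebtuafr/ → vuligerorebatuafr.
Rule 4 (final cluster simplification): /r/ is the second consonant of a word-final cluster /fr/, so it deletes. /vuligerorebatuafr/ → vuligerorebatuaf.

vuligerorebatuaf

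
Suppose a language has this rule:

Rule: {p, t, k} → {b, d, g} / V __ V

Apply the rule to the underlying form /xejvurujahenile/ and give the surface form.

xejvurujahenile

No segment of /xejvurujahenile/ meets the structural description of the rule, so the form surfaces unchanged.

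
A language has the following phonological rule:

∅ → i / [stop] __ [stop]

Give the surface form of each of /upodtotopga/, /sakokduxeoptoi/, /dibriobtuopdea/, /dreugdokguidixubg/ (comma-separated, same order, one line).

/upodtotopga/: /d/ and /t/ form a stop–stop cluster, so [i] is inserted between them. /p/ and /g/ form a stop–stop cluster, so [i] is inserted between them. → [upoditotopiga].
/sakokduxeoptoi/: /k/ and /d/ form a stop–stop cluster, so [i] is inserted between them. /p/ and /t/ form a stop–stop cluster, so [i] is inserted between them. → [sakokiduxeopitoi].
/dibriobtuopdea/: /b/ and /t/ form a stop–stop cluster, so [i] is inserted between them. /p/ and /d/ form a stop–stop cluster, so [i] is inserted between them. → [dibriobituopidea].
/dreugdokguidixubg/: /g/ and /d/ form a stop–stop cluster, so [i] is inserted between them. /k/ and /g/ form a stop–stop cluster, so [i] is inserted between them. /b/ and /g/ form a stop–stop cluster, so [i] is inserted between them. → [dreugidokiguidixubig].

upoditotopiga, sakokiduxeopitoi, dibriobituopidea, dreugidokiguidixubig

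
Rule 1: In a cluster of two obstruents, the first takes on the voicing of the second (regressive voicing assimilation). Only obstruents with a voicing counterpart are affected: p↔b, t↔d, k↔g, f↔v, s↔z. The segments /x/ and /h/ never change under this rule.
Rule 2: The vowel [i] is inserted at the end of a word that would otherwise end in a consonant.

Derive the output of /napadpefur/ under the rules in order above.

napatpefuri

Rule 1 (regressive voicing assimilation): /d/ precedes the voiceless obstruent /p/, so it devoices to [t] by assimilation. /napadpefur/ → napatpefur.
Rule 2 (final i-epenthesis): the form ends in the consonant /r/, so [i] is inserted word-finally. /napatpefur/ → napatpefuri.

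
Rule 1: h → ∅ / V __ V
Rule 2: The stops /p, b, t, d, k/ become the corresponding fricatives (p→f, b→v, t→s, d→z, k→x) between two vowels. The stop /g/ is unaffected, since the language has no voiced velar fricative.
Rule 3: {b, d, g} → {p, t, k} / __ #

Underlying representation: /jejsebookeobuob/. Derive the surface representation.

jejsevooxeovuop

Rule 1 (intervocalic h-deletion): no segment meets the environment; /jejsebookeobuob/ is unchanged.
Rule 2 (intervocalic spirantization): /b/ is a stop between vowels /e/ and /o/, so it spirantizes to the fricative [v]. /k/ is a stop between vowels /o/ and /e/, so it spirantizes to the fricative [x]. /b/ is a stop between vowels /o/ and /u/, so it spirantizes to the fricative [v]. /jejsebookeobuob/ → jejsevooxeovuob.
Rule 3 (final devoicing): /b/ is a voiced stop in word-final position, so it devoices to [p]. /jejsevooxeovuob/ → jejsevooxeovuop.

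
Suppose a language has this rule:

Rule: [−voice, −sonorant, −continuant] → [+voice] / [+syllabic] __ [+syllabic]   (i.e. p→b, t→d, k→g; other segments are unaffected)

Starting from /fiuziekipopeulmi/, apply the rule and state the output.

/k/ is a voiceless stop between vowels /e/ and /i/, so it voices to [g].
/p/ is a voiceless stop between vowels /i/ and /o/, so it voices to [b].
/p/ is a voiceless stop between vowels /o/ and /e/, so it voices to [b].
Surface form: [fiuziegibobeulmi].

fiuziegibobeulmi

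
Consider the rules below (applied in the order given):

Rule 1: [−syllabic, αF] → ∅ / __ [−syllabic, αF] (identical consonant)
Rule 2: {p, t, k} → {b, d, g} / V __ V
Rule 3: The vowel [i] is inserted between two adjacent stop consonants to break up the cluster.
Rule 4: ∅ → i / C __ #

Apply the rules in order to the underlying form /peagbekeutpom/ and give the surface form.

peagibegeutipomi

Rule 1 (degemination): no segment meets the environment; /peagbekeutpom/ is unchanged.
Rule 2 (intervocalic voicing): /k/ is a voiceless stop between vowels /e/ and /e/, so it voices to [g]. /peagbekeutpom/ → peagbegeutpom.
Rule 3 (stop-cluster i-epenthesis): /g/ and /b/ form a stop–stop cluster, so [i] is inserted between them. /t/ and /p/ form a stop–stop cluster, so [i] is inserted between them. /peagbegeutpom/ → peagibegeutipom.
Rule 4 (final i-epenthesis): the form ends in the consonant /m/, so [i] is inserted word-finally. /peagibegeutipom/ → peagibegeutipomi.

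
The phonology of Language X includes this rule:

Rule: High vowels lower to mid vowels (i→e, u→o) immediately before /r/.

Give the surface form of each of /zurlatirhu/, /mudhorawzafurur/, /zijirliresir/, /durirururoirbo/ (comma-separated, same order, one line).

zorlaterhu, mudhorawzaforor, zijerlereser, dorerororoerbo

/zurlatirhu/: /u/ is a high vowel immediately before /r/, so it lowers to [o]. /i/ is a high vowel immediately before /r/, so it lowers to [e]. → [zorlaterhu].
/mudhorawzafurur/: /u/ is a high vowel immediately before /r/, so it lowers to [o]. /u/ is a high vowel immediately before /r/, so it lowers to [o]. → [mudhorawzaforor].
/zijirliresir/: /i/ is a high vowel immediately before /r/, so it lowers to [e]. /i/ is a high vowel immediately before /r/, so it lowers to [e]. /i/ is a high vowel immediately before /r/, so it lowers to [e]. → [zijerlereser].
/durirururoirbo/: /u/ is a high vowel immediately before /r/, so it lowers to [o]. /i/ is a high vowel immediately before /r/, so it lowers to [e]. /u/ is a high vowel immediately before /r/, so it lowers to [o]. /u/ is a high vowel immediately before /r/, so it lowers to [o]. /i/ is a high vowel immediately before /r/, so it lowers to [e]. → [dorerororoerbo].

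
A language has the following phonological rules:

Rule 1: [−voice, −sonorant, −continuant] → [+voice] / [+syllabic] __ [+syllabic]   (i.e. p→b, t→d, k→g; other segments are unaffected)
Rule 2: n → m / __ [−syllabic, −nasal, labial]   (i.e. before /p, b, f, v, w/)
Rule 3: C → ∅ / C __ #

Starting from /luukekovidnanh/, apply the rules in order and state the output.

Rule 1 (intervocalic voicing): /k/ is a voiceless stop between vowels /u/ and /e/, so it voices to [g]. /k/ is a voiceless stop between vowels /e/ and /o/, so it voices to [g]. /luukekovidnanh/ → luugegovidnanh.
Rule 2 (nasal place assimilation): no segment meets the environment; /luugegovidnanh/ is unchanged.
Rule 3 (final cluster simplification): /h/ is the second consonant of a word-final cluster /nh/, so it deletes. /luugegovidnanh/ → luugegovidnan.

luugegovidnan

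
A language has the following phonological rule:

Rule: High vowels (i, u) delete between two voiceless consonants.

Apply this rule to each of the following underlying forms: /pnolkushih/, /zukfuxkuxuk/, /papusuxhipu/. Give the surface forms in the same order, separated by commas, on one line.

/pnolkushih/: /u/ is a high vowel flanked by voiceless consonants /k/ and /s/, so it deletes. /i/ is a high vowel flanked by voiceless consonants /h/ and /h/, so it deletes. → [pnolkshh].
/zukfuxkuxuk/: /u/ is a high vowel flanked by voiceless consonants /f/ and /x/, so it deletes. /u/ is a high vowel flanked by voiceless consonants /k/ and /x/, so it deletes. /u/ is a high vowel flanked by voiceless consonants /x/ and /k/, so it deletes. → [zukfxkxk].
/papusuxhipu/: /u/ is a high vowel flanked by voiceless consonants /p/ and /s/, so it deletes. /u/ is a high vowel flanked by voiceless consonants /s/ and /x/, so it deletes. /i/ is a high vowel flanked by voiceless consonants /h/ and /p/, so it deletes. → [papsxhpu].

pnolkshh, zukfxkxk, papsxhpu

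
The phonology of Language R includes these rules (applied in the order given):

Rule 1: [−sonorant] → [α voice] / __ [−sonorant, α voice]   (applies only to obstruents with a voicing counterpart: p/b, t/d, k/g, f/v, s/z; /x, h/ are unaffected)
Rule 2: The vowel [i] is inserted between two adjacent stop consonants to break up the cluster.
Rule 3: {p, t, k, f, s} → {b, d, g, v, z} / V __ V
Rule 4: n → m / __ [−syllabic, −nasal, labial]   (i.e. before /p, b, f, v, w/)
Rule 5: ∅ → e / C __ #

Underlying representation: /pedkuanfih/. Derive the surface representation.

Rule 1 (regressive voicing assimilation): /d/ precedes the voiceless obstruent /k/, so it devoices to [t] by assimilation. /pedkuanfih/ → petkuanfih.
Rule 2 (stop-cluster i-epenthesis): /t/ and /k/ form a stop–stop cluster, so [i] is inserted between them. /petkuanfih/ → petikuanfih.
Rule 3 (intervocalic voicing): /t/ is a voiceless obstruent between vowels /e/ and /i/, so it voices to [d]. /k/ is a voiceless obstruent between vowels /i/ and /u/, so it voices to [g]. /petikuanfih/ → pediguanfih.
Rule 4 (nasal place assimilation): /n/ precedes the labial consonant /f/, so it assimilates in place to [m]. /pediguanfih/ → pediguamfih.
Rule 5 (final e-epenthesis): the form ends in the consonant /h/, so [e] is inserted word-finally. /pediguamfih/ → pediguamfihe.

pediguamfihe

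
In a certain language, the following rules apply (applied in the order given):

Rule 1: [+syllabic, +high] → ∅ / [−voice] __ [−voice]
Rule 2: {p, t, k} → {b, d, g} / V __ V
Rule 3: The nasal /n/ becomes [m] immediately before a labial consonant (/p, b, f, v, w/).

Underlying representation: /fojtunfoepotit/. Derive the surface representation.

fojtumfoebott

Rule 1 (high vowel syncope): /i/ is a high vowel flanked by voiceless consonants /t/ and /t/, so it deletes. /fojtunfoepotit/ → fojtunfoepott.
Rule 2 (intervocalic voicing): /p/ is a voiceless stop between vowels /e/ and /o/, so it voices to [b]. /fojtunfoepott/ → fojtunfoebott.
Rule 3 (nasal place assimilation): /n/ precedes the labial consonant /f/, so it assimilates in place to [m]. /fojtunfoebott/ → fojtumfoebott.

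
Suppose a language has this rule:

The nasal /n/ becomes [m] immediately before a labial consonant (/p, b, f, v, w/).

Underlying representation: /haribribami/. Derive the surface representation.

haribribami

No segment of /haribribami/ meets the structural description of the rule, so the form surfaces unchanged.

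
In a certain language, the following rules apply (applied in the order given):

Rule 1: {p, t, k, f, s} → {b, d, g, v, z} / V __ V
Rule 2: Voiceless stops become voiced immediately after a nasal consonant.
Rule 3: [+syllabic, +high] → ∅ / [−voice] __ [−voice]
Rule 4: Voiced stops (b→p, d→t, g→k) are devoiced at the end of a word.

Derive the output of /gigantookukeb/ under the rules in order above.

gigandoogugep

Rule 1 (intervocalic voicing): /k/ is a voiceless obstruent between vowels /o/ and /u/, so it voices to [g]. /k/ is a voiceless obstruent between vowels /u/ and /e/, so it voices to [g]. /gigantookukeb/ → gigantoogugeb.
Rule 2 (post-nasal voicing): /t/ is a voiceless stop immediately after the nasal /n/, so it voices to [d]. /gigantoogugeb/ → gigandoogugeb.
Rule 3 (high vowel syncope): no segment meets the environment; /gigandoogugeb/ is unchanged.
Rule 4 (final devoicing): /b/ is a voiced stop in word-final position, so it devoices to [p]. /gigandoogugeb/ → gigandoogugep.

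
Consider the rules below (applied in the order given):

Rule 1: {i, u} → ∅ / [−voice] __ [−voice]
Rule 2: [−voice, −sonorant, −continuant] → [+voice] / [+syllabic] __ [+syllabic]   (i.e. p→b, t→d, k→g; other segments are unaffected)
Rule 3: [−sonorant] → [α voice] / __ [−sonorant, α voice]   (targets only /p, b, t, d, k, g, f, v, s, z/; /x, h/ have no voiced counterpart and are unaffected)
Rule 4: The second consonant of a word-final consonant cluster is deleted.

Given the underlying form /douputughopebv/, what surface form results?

Rule 1 (high vowel syncope): /u/ is a high vowel flanked by voiceless consonants /p/ and /t/, so it deletes. /douputughopebv/ → douptughopebv.
Rule 2 (intervocalic voicing): /p/ is a voiceless stop between vowels /o/ and /e/, so it voices to [b]. /douptughopebv/ → douptughobebv.
Rule 3 (regressive voicing assimilation): /g/ precedes the voiceless obstruent /h/, so it devoices to [k] by assimilation. /douptughobebv/ → douptukhobebv.
Rule 4 (final cluster simplification): /v/ is the second consonant of a word-final cluster /bv/, so it deletes. /douptukhobebv/ → douptukhobeb.

douptukhobeb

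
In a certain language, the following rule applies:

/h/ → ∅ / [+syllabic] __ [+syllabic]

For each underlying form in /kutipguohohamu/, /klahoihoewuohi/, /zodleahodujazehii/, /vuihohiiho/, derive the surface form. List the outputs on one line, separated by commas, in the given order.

kutipguooamu, klaoioewuoi, zodleaodujazeii, vuioiio

/kutipguohohamu/: /h/ occurs between vowels /o/ and /o/, so it deletes. /h/ occurs between vowels /o/ and /a/, so it deletes. → [kutipguooamu].
/klahoihoewuohi/: /h/ occurs between vowels /a/ and /o/, so it deletes. /h/ occurs between vowels /i/ and /o/, so it deletes. /h/ occurs between vowels /o/ and /i/, so it deletes. → [klaoioewuoi].
/zodleahodujazehii/: /h/ occurs between vowels /a/ and /o/, so it deletes. /h/ occurs between vowels /e/ and /i/, so it deletes. → [zodleaodujazeii].
/vuihohiiho/: /h/ occurs between vowels /i/ and /o/, so it deletes. /h/ occurs between vowels /o/ and /i/, so it deletes. /h/ occurs between vowels /i/ and /o/, so it deletes. → [vuioiio].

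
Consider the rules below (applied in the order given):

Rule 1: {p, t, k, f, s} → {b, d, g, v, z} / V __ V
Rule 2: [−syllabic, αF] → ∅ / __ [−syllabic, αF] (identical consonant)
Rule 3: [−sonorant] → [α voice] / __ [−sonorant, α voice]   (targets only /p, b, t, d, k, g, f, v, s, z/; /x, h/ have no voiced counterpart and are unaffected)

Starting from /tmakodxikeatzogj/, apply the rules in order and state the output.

tmagotxigeadzogj

Rule 1 (intervocalic voicing): /k/ is a voiceless obstruent between vowels /a/ and /o/, so it voices to [g]. /k/ is a voiceless obstruent between vowels /i/ and /e/, so it voices to [g]. /tmakodxikeatzogj/ → tmagodxigeatzogj.
Rule 2 (degemination): no segment meets the environment; /tmagodxigeatzogj/ is unchanged.
Rule 3 (regressive voicing assimilation): /d/ precedes the voiceless obstruent /x/, so it devoices to [t] by assimilation. /t/ precedes the voiced obstruent /z/, so it voices to [d] by assimilation. /tmagodxigeatzogj/ → tmagotxigeadzogj.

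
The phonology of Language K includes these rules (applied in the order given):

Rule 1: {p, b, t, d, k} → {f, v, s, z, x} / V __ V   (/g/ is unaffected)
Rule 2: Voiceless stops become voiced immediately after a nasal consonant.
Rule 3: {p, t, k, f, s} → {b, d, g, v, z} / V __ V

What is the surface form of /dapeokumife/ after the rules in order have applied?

Rule 1 (intervocalic spirantization): /p/ is a stop between vowels /a/ and /e/, so it spirantizes to the fricative [f]. /k/ is a stop between vowels /o/ and /u/, so it spirantizes to the fricative [x]. /dapeokumife/ → dafeoxumife.
Rule 2 (post-nasal voicing): no segment meets the environment; /dafeoxumife/ is unchanged.
Rule 3 (intervocalic voicing): /f/ is a voiceless obstruent between vowels /a/ and /e/, so it voices to [v]. /f/ is a voiceless obstruent between vowels /i/ and /e/, so it voices to [v]. /dafeoxumife/ → daveoxumive.

daveoxumive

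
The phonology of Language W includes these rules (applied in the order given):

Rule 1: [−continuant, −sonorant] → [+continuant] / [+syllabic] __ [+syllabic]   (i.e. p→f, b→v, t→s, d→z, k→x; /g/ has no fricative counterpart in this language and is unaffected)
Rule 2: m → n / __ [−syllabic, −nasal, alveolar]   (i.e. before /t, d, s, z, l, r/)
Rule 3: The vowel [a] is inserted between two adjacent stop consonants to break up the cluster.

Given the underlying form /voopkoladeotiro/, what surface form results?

Rule 1 (intervocalic spirantization): /d/ is a stop between vowels /a/ and /e/, so it spirantizes to the fricative [z]. /t/ is a stop between vowels /o/ and /i/, so it spirantizes to the fricative [s]. /voopkoladeotiro/ → voopkolazeosiro.
Rule 2 (nasal place assimilation): no segment meets the environment; /voopkolazeosiro/ is unchanged.
Rule 3 (stop-cluster a-epenthesis): /p/ and /k/ form a stop–stop cluster, so [a] is inserted between them. /voopkolazeosiro/ → voopakolazeosiro.

voopakolazeosiro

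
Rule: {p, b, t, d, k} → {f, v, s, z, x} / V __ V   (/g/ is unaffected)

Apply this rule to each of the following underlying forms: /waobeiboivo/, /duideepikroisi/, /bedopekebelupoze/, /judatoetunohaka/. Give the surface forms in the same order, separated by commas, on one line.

waoveivoivo, duizeefikroisi, bezofexevelufoze, juzasoesunohaxa

/waobeiboivo/: /b/ is a stop between vowels /o/ and /e/, so it spirantizes to the fricative [v]. /b/ is a stop between vowels /i/ and /o/, so it spirantizes to the fricative [v]. → [waoveivoivo].
/duideepikroisi/: /d/ is a stop between vowels /i/ and /e/, so it spirantizes to the fricative [z]. /p/ is a stop between vowels /e/ and /i/, so it spirantizes to the fricative [f]. → [duizeefikroisi].
/bedopekebelupoze/: /d/ is a stop between vowels /e/ and /o/, so it spirantizes to the fricative [z]. /p/ is a stop between vowels /o/ and /e/, so it spirantizes to the fricative [f]. /k/ is a stop between vowels /e/ and /e/, so it spirantizes to the fricative [x]. /b/ is a stop between vowels /e/ and /e/, so it spirantizes to the fricative [v]. /p/ is a stop between vowels /u/ and /o/, so it spirantizes to the fricative [f]. → [bezofexevelufoze].
/judatoetunohaka/: /d/ is a stop between vowels /u/ and /a/, so it spirantizes to the fricative [z]. /t/ is a stop between vowels /a/ and /o/, so it spirantizes to the fricative [s]. /t/ is a stop between vowels /e/ and /u/, so it spirantizes to the fricative [s]. /k/ is a stop between vowels /a/ and /a/, so it spirantizes to the fricative [x]. → [juzasoesunohaxa].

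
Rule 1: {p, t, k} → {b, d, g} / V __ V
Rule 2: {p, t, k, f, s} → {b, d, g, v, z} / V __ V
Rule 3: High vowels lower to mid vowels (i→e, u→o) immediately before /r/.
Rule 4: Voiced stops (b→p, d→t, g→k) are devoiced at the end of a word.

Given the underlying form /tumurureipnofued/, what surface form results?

Rule 1 (intervocalic voicing): no segment meets the environment; /tumurureipnofued/ is unchanged.
Rule 2 (intervocalic voicing): /f/ is a voiceless obstruent between vowels /o/ and /u/, so it voices to [v]. /tumurureipnofued/ → tumurureipnovued.
Rule 3 (pre-rhotic lowering): /u/ is a high vowel immediately before /r/, so it lowers to [o]. /u/ is a high vowel immediately before /r/, so it lowers to [o]. /tumurureipnovued/ → tumororeipnovued.
Rule 4 (final devoicing): /d/ is a voiced stop in word-final position, so it devoices to [t]. /tumororeipnovued/ → tumororeipnovuet.

tumororeipnovuet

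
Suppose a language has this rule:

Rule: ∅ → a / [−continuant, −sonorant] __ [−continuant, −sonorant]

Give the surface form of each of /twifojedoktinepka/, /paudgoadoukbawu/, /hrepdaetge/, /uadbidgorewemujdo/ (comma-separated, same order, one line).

/twifojedoktinepka/: /k/ and /t/ form a stop–stop cluster, so [a] is inserted between them. /p/ and /k/ form a stop–stop cluster, so [a] is inserted between them. → [twifojedokatinepaka].
/paudgoadoukbawu/: /d/ and /g/ form a stop–stop cluster, so [a] is inserted between them. /k/ and /b/ form a stop–stop cluster, so [a] is inserted between them. → [paudagoadoukabawu].
/hrepdaetge/: /p/ and /d/ form a stop–stop cluster, so [a] is inserted between them. /t/ and /g/ form a stop–stop cluster, so [a] is inserted between them. → [hrepadaetage].
/uadbidgorewemujdo/: /d/ and /b/ form a stop–stop cluster, so [a] is inserted between them. /d/ and /g/ form a stop–stop cluster, so [a] is inserted between them. → [uadabidagorewemujdo].

twifojedokatinepaka, paudagoadoukabawu, hrepadaetage, uadabidagorewemujdo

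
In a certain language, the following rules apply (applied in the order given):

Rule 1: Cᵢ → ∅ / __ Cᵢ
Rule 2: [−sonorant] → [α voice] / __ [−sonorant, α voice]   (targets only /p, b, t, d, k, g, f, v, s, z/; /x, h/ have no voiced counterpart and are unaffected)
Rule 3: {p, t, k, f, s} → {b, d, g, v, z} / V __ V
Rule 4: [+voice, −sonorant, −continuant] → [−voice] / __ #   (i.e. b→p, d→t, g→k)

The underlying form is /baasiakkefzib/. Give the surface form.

baaziagevzip

Rule 1 (degemination): /kk/ is a geminate; the first /k/ deletes. /baasiakkefzib/ → baasiakefzib.
Rule 2 (regressive voicing assimilation): /f/ precedes the voiced obstruent /z/, so it voices to [v] by assimilation. /baasiakefzib/ → baasiakevzib.
Rule 3 (intervocalic voicing): /s/ is a voiceless obstruent between vowels /a/ and /i/, so it voices to [z]. /k/ is a voiceless obstruent between vowels /a/ and /e/, so it voices to [g]. /baasiakevzib/ → baaziagevzib.
Rule 4 (final devoicing): /b/ is a voiced stop in word-final position, so it devoices to [p]. /baaziagevzib/ → baaziagevzip.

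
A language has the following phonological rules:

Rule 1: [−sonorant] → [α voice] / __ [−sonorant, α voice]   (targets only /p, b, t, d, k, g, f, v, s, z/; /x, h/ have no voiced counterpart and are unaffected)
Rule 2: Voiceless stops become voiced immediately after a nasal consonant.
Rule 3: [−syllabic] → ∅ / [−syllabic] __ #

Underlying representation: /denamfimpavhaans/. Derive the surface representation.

Rule 1 (regressive voicing assimilation): /v/ precedes the voiceless obstruent /h/, so it devoices to [f] by assimilation. /denamfimpavhaans/ → denamfimpafhaans.
Rule 2 (post-nasal voicing): /p/ is a voiceless stop immediately after the nasal /m/, so it voices to [b]. /denamfimpafhaans/ → denamfimbafhaans.
Rule 3 (final cluster simplification): /s/ is the second consonant of a word-final cluster /ns/, so it deletes. /denamfimbafhaans/ → denamfimbafhaan.

denamfimbafhaan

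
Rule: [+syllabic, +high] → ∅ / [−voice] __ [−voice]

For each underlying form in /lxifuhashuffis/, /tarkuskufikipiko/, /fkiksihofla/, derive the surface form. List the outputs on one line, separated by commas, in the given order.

lxfhashffs, tarkskfkpko, fkkshofla

/lxifuhashuffis/: /i/ is a high vowel flanked by voiceless consonants /x/ and /f/, so it deletes. /u/ is a high vowel flanked by voiceless consonants /f/ and /h/, so it deletes. /u/ is a high vowel flanked by voiceless consonants /h/ and /f/, so it deletes. /i/ is a high vowel flanked by voiceless consonants /f/ and /s/, so it deletes. → [lxfhashffs].
/tarkuskufikipiko/: /u/ is a high vowel flanked by voiceless consonants /k/ and /s/, so it deletes. /u/ is a high vowel flanked by voiceless consonants /k/ and /f/, so it deletes. /i/ is a high vowel flanked by voiceless consonants /f/ and /k/, so it deletes. /i/ is a high vowel flanked by voiceless consonants /k/ and /p/, so it deletes. /i/ is a high vowel flanked by voiceless consonants /p/ and /k/, so it deletes. → [tarkskfkpko].
/fkiksihofla/: /i/ is a high vowel flanked by voiceless consonants /k/ and /k/, so it deletes. /i/ is a high vowel flanked by voiceless consonants /s/ and /h/, so it deletes. → [fkkshofla].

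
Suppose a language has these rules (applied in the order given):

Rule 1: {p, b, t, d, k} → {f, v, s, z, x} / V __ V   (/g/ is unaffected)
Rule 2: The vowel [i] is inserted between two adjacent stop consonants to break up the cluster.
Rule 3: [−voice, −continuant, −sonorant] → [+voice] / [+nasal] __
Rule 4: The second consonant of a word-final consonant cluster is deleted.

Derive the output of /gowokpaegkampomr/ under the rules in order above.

Rule 1 (intervocalic spirantization): no segment meets the environment; /gowokpaegkampomr/ is unchanged.
Rule 2 (stop-cluster i-epenthesis): /k/ and /p/ form a stop–stop cluster, so [i] is inserted between them. /g/ and /k/ form a stop–stop cluster, so [i] is inserted between them. /gowokpaegkampomr/ → gowokipaegikampomr.
Rule 3 (post-nasal voicing): /p/ is a voiceless stop immediately after the nasal /m/, so it voices to [b]. /gowokipaegikampomr/ → gowokipaegikambomr.
Rule 4 (final cluster simplification): /r/ is the second consonant of a word-final cluster /mr/, so it deletes. /gowokipaegikambomr/ → gowokipaegikambom.

gowokipaegikambom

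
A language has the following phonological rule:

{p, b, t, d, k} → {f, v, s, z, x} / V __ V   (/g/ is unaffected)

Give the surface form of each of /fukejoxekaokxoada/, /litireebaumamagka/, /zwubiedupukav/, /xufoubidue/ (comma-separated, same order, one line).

/fukejoxekaokxoada/: /k/ is a stop between vowels /u/ and /e/, so it spirantizes to the fricative [x]. /k/ is a stop between vowels /e/ and /a/, so it spirantizes to the fricative [x]. /d/ is a stop between vowels /a/ and /a/, so it spirantizes to the fricative [z]. → [fuxejoxexaokxoaza].
/litireebaumamagka/: /t/ is a stop between vowels /i/ and /i/, so it spirantizes to the fricative [s]. /b/ is a stop between vowels /e/ and /a/, so it spirantizes to the fricative [v]. → [lisireevaumamagka].
/zwubiedupukav/: /b/ is a stop between vowels /u/ and /i/, so it spirantizes to the fricative [v]. /d/ is a stop between vowels /e/ and /u/, so it spirantizes to the fricative [z]. /p/ is a stop between vowels /u/ and /u/, so it spirantizes to the fricative [f]. /k/ is a stop between vowels /u/ and /a/, so it spirantizes to the fricative [x]. → [zwuviezufuxav].
/xufoubidue/: /b/ is a stop between vowels /u/ and /i/, so it spirantizes to the fricative [v]. /d/ is a stop between vowels /i/ and /u/, so it spirantizes to the fricative [z]. → [xufouvizue].

fuxejoxexaokxoaza, lisireevaumamagka, zwuviezufuxav, xufouvizue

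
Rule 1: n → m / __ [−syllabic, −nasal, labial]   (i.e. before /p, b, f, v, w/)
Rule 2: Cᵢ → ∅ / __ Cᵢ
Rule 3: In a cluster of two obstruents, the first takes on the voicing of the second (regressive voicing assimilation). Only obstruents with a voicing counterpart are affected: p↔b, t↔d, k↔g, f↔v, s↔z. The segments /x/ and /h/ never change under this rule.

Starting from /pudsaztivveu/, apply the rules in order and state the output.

putsastiveu

Rule 1 (nasal place assimilation): no segment meets the environment; /pudsaztivveu/ is unchanged.
Rule 2 (degemination): /vv/ is a geminate; the first /v/ deletes. /pudsaztivveu/ → pudsaztiveu.
Rule 3 (regressive voicing assimilation): /d/ precedes the voiceless obstruent /s/, so it devoices to [t] by assimilation. /z/ precedes the voiceless obstruent /t/, so it devoices to [s] by assimilation. /pudsaztiveu/ → putsastiveu.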